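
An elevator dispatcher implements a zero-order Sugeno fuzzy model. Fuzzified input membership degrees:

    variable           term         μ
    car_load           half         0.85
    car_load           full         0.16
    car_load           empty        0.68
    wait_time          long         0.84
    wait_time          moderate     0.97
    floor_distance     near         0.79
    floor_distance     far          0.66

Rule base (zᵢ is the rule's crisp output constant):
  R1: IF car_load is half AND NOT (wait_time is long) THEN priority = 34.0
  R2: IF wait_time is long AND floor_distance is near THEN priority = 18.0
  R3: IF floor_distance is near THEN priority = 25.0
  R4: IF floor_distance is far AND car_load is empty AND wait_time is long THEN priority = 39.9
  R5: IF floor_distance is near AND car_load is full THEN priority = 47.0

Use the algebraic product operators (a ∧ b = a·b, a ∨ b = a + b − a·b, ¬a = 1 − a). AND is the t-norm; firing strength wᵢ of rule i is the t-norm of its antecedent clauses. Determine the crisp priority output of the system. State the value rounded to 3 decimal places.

27.378

R1 (z=34.0): half=0.85, ¬long=1−0.84=0.16; AND[a·b] → w = 0.1360
R2 (z=18.0): long=0.84, near=0.79; AND[a·b] → w = 0.6636
R3 (z=25.0): near=0.79 → w = 0.7900
R4 (z=39.9): far=0.66, empty=0.68, long=0.84; AND[a·b] → w = 0.3770
R5 (z=47.0): near=0.79, full=0.16; AND[a·b] → w = 0.1264
Weighted average = (0.1360·34.0 + 0.6636·18.0 + 0.7900·25.0 + 0.3770·39.9 + 0.1264·47.0) / (0.1360 + 0.6636 + 0.7900 + 0.3770 + 0.1264)
  = 57.3016 / 2.0930 = 27.378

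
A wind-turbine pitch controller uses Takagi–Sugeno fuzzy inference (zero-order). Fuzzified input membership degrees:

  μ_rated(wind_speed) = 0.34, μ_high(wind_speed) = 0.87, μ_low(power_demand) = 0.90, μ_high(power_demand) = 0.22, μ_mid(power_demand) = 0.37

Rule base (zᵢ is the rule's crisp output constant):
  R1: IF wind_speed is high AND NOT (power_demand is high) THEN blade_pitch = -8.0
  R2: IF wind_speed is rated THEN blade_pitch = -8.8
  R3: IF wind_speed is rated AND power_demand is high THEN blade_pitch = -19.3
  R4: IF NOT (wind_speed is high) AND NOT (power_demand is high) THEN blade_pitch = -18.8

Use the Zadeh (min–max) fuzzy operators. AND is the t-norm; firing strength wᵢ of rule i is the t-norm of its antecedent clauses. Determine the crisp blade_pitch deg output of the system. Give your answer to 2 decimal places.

-10.83

R1 (z=-8.0): high=0.87, ¬high=1−0.22=0.78; AND[min(a, b)] → w = 0.78
R2 (z=-8.8): rated=0.34 → w = 0.34
R3 (z=-19.3): rated=0.34, high=0.22; AND[min(a, b)] → w = 0.22
R4 (z=-18.8): ¬high=1−0.87=0.13, ¬high=1−0.22=0.78; AND[min(a, b)] → w = 0.13
Weighted average = (0.78·-8.0 + 0.34·-8.8 + 0.22·-19.3 + 0.13·-18.8) / (0.78 + 0.34 + 0.22 + 0.13)
  = -15.9220 / 1.4700 = -10.83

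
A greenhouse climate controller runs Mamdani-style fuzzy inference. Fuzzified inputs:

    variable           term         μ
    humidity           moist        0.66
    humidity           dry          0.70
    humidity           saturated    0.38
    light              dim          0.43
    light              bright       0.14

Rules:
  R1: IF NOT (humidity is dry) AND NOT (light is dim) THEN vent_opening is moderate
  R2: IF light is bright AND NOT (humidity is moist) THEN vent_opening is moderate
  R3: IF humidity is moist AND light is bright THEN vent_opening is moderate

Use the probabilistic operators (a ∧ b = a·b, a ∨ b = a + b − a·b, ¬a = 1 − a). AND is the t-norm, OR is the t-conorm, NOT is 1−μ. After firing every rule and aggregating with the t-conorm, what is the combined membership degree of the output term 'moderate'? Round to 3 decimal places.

0.283

R1: ¬dry=1−0.70=0.30, ¬dim=1−0.43=0.57; AND[a·b] → w = 0.1710
R2: bright=0.14, ¬moist=1−0.66=0.34; AND[a·b] → w = 0.0476
R3: moist=0.66, bright=0.14; AND[a·b] → w = 0.0924
Rules with consequent 'moderate': {R1, R2, R3} → strengths 0.1710, 0.0476, 0.0924
Aggregate via t-conorm [a + b − a·b]: 0.2834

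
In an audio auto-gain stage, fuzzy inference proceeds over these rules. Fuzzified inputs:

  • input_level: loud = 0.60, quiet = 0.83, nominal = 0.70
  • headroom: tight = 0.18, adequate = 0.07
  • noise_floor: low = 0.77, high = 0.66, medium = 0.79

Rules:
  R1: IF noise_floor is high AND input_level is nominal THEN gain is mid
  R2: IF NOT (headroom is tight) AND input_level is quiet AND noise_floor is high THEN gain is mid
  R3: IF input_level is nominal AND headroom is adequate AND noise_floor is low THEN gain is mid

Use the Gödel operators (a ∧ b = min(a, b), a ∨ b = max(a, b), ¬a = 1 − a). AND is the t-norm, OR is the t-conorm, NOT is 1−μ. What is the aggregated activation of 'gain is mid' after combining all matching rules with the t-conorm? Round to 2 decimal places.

R1: high=0.66, nominal=0.70; AND[min(a, b)] → w = 0.66
R2: ¬tight=1−0.18=0.82, quiet=0.83, high=0.66; AND[min(a, b)] → w = 0.66
R3: nominal=0.70, adequate=0.07, low=0.77; AND[min(a, b)] → w = 0.07
Rules with consequent 'mid': {R1, R2, R3} → strengths 0.66, 0.66, 0.07
Aggregate via t-conorm [max(a, b)]: 0.66

0.66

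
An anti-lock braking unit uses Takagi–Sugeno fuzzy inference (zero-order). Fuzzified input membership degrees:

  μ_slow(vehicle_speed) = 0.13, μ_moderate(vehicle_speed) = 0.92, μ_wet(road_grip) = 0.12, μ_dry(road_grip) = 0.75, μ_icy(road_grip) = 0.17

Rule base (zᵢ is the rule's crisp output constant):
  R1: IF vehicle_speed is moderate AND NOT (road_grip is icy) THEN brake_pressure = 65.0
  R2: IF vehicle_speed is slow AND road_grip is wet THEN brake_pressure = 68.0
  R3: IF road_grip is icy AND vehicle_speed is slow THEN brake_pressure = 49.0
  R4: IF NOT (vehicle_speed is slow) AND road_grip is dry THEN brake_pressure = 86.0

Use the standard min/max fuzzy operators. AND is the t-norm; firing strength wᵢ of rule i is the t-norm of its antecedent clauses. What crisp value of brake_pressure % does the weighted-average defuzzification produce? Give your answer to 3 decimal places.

R1 (z=65.0): moderate=0.92, ¬icy=1−0.17=0.83; AND[min(a, b)] → w = 0.83
R2 (z=68.0): slow=0.13, wet=0.12; AND[min(a, b)] → w = 0.12
R3 (z=49.0): icy=0.17, slow=0.13; AND[min(a, b)] → w = 0.13
R4 (z=86.0): ¬slow=1−0.13=0.87, dry=0.75; AND[min(a, b)] → w = 0.75
Weighted average = (0.83·65.0 + 0.12·68.0 + 0.13·49.0 + 0.75·86.0) / (0.83 + 0.12 + 0.13 + 0.75)
  = 132.9800 / 1.8300 = 72.667

72.667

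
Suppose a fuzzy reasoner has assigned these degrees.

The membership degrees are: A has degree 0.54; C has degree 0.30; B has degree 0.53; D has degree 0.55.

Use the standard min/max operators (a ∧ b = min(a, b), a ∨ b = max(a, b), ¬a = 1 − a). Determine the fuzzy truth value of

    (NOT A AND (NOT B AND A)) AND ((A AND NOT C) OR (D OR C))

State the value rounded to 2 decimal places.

NOT A = 1 − 0.54 = 0.46
NOT B = 1 − 0.53 = 0.47
NOT B AND A = min(a, b) on (0.47, 0.54) = 0.47
NOT A AND (NOT B AND A) = min(a, b) on (0.46, 0.47) = 0.46
NOT C = 1 − 0.30 = 0.70
A AND NOT C = min(a, b) on (0.54, 0.70) = 0.54
D OR C = max(a, b) on (0.55, 0.30) = 0.55
(A AND NOT C) OR (D OR C) = max(a, b) on (0.54, 0.55) = 0.55
(NOT A AND (NOT B AND A)) AND ((A AND NOT C) OR (D OR C)) = min(a, b) on (0.46, 0.55) = 0.46

0.46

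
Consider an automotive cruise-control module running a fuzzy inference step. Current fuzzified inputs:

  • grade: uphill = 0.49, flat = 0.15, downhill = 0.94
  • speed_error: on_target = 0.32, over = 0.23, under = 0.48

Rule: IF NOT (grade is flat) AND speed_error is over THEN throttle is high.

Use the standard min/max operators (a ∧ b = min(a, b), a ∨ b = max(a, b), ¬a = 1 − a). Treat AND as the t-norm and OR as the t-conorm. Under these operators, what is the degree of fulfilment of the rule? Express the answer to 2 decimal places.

0.23

firing strength: ¬flat=1−0.15=0.85, over=0.23; AND[min(a, b)] → w = 0.23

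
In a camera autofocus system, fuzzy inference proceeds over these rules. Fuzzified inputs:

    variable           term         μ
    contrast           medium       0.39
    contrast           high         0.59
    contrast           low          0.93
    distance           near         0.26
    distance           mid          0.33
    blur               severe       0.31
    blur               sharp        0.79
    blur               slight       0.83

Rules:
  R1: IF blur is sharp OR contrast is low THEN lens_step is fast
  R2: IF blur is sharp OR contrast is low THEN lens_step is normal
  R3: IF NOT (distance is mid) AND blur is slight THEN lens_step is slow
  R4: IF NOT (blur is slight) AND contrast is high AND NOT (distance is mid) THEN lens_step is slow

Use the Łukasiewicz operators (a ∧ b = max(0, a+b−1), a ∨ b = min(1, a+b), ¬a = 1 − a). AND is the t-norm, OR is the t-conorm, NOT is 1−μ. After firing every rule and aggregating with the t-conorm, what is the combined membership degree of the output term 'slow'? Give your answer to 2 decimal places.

R1: sharp=0.79, low=0.93; OR[min(1, a+b)] → w = 1.00
R2: sharp=0.79, low=0.93; OR[min(1, a+b)] → w = 1.00
R3: ¬mid=1−0.33=0.67, slight=0.83; AND[max(0, a+b−1)] → w = 0.50
R4: ¬slight=1−0.83=0.17, high=0.59, ¬mid=1−0.33=0.67; AND[max(0, a+b−1)] → w = 0.00
Rules with consequent 'slow': {R3, R4} → strengths 0.50, 0.00
Aggregate via t-conorm [min(1, a+b)]: 0.50

0.50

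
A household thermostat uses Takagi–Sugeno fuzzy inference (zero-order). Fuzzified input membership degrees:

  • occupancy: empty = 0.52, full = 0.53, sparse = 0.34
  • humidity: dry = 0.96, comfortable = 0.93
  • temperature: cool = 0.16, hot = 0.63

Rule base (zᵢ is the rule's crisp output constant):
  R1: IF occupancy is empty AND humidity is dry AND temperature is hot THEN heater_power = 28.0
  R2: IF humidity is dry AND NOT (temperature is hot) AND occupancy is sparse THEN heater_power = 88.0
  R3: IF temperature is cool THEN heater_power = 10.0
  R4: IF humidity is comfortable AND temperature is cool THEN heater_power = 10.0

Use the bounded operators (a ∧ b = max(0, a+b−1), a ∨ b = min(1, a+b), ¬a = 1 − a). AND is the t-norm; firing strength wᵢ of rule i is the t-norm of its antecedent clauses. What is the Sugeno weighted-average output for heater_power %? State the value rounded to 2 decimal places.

15.50

R1 (z=28.0): empty=0.52, dry=0.96, hot=0.63; AND[max(0, a+b−1)] → w = 0.11
R2 (z=88.0): dry=0.96, ¬hot=1−0.63=0.37, sparse=0.34; AND[max(0, a+b−1)] → w = 0.00
R3 (z=10.0): cool=0.16 → w = 0.16
R4 (z=10.0): comfortable=0.93, cool=0.16; AND[max(0, a+b−1)] → w = 0.09
Weighted average = (0.11·28.0 + 0.00·88.0 + 0.16·10.0 + 0.09·10.0) / (0.11 + 0.00 + 0.16 + 0.09)
  = 5.5800 / 0.3600 = 15.50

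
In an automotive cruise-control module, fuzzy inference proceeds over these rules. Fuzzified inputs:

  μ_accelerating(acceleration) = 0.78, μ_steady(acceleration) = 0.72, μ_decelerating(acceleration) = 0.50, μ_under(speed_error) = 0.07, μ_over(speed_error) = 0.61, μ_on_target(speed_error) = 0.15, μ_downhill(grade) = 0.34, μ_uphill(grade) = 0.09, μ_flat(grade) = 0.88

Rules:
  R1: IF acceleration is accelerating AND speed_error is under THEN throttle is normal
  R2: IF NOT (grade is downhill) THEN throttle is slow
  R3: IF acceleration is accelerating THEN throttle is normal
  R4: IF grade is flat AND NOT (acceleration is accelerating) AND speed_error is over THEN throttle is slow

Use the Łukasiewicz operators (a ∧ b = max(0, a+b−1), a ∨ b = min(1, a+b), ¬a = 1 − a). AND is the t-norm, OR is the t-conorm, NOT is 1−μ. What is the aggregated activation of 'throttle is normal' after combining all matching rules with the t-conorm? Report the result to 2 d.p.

R1: accelerating=0.78, under=0.07; AND[max(0, a+b−1)] → w = 0.00
R2: ¬downhill=1−0.34=0.66 → w = 0.66
R3: accelerating=0.78 → w = 0.78
R4: flat=0.88, ¬accelerating=1−0.78=0.22, over=0.61; AND[max(0, a+b−1)] → w = 0.00
Rules with consequent 'normal': {R1, R3} → strengths 0.00, 0.78
Aggregate via t-conorm [min(1, a+b)]: 0.78

0.78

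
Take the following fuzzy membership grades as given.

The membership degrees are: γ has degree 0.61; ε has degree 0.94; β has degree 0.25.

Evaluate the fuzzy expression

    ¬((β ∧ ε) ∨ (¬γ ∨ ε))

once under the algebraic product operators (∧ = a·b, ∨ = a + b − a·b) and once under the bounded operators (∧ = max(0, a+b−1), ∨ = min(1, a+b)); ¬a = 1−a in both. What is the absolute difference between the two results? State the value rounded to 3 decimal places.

Under algebraic product:
  β ∧ ε = a·b on (0.2500, 0.9400) = 0.2350
  ¬γ = 1 − 0.6100 = 0.3900
  ¬γ ∨ ε = a + b − a·b on (0.3900, 0.9400) = 0.9634
  (β ∧ ε) ∨ (¬γ ∨ ε) = a + b − a·b on (0.2350, 0.9634) = 0.9720
  ¬((β ∧ ε) ∨ (¬γ ∨ ε)) = 1 − 0.9720 = 0.0280
  → value = 0.0280
Under bounded:
  β ∧ ε = max(0, a+b−1) on (0.25, 0.94) = 0.19
  ¬γ = 1 − 0.61 = 0.39
  ¬γ ∨ ε = min(1, a+b) on (0.39, 0.94) = 1.00
  (β ∧ ε) ∨ (¬γ ∨ ε) = min(1, a+b) on (0.19, 1.00) = 1.00
  ¬((β ∧ ε) ∨ (¬γ ∨ ε)) = 1 − 1.00 = 0.00
  → value = 0.0000
|0.0280 − 0.0000| = 0.028

0.028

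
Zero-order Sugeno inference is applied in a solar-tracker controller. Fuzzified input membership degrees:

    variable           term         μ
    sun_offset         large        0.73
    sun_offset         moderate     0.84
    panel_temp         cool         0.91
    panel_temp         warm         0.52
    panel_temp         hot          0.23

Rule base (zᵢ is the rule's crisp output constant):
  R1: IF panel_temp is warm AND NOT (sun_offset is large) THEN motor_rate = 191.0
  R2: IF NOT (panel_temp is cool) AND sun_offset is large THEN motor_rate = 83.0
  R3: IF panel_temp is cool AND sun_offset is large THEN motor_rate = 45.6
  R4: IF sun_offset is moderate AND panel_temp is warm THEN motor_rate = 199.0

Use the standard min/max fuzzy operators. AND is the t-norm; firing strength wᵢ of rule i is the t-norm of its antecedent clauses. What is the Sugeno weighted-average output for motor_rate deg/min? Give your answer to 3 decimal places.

121.620

R1 (z=191.0): warm=0.52, ¬large=1−0.73=0.27; AND[min(a, b)] → w = 0.27
R2 (z=83.0): ¬cool=1−0.91=0.09, large=0.73; AND[min(a, b)] → w = 0.09
R3 (z=45.6): cool=0.91, large=0.73; AND[min(a, b)] → w = 0.73
R4 (z=199.0): moderate=0.84, warm=0.52; AND[min(a, b)] → w = 0.52
Weighted average = (0.27·191.0 + 0.09·83.0 + 0.73·45.6 + 0.52·199.0) / (0.27 + 0.09 + 0.73 + 0.52)
  = 195.8080 / 1.6100 = 121.620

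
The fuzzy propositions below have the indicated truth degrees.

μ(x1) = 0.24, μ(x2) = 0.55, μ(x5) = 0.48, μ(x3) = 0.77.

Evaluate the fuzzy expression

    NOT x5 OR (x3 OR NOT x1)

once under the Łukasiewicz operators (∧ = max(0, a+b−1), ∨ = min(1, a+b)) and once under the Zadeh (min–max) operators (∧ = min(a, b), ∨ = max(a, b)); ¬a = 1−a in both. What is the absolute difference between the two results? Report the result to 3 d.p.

Under Łukasiewicz:
  NOT x5 = 1 − 0.48 = 0.52
  NOT x1 = 1 − 0.24 = 0.76
  x3 OR NOT x1 = min(1, a+b) on (0.77, 0.76) = 1.00
  NOT x5 OR (x3 OR NOT x1) = min(1, a+b) on (0.52, 1.00) = 1.00
  → value = 1.0000
Under Zadeh (min–max):
  NOT x5 = 1 − 0.48 = 0.52
  NOT x1 = 1 − 0.24 = 0.76
  x3 OR NOT x1 = max(a, b) on (0.77, 0.76) = 0.77
  NOT x5 OR (x3 OR NOT x1) = max(a, b) on (0.52, 0.77) = 0.77
  → value = 0.7700
|1.0000 − 0.7700| = 0.230

0.230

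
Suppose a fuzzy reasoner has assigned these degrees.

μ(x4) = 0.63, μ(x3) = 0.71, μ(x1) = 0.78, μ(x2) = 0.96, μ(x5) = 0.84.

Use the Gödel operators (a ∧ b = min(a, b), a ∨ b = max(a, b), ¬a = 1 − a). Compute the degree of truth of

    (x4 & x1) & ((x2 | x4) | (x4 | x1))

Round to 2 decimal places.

0.63

x4 & x1 = min(a, b) on (0.63, 0.78) = 0.63
x2 | x4 = max(a, b) on (0.96, 0.63) = 0.96
x4 | x1 = max(a, b) on (0.63, 0.78) = 0.78
(x2 | x4) | (x4 | x1) = max(a, b) on (0.96, 0.78) = 0.96
(x4 & x1) & ((x2 | x4) | (x4 | x1)) = min(a, b) on (0.63, 0.96) = 0.63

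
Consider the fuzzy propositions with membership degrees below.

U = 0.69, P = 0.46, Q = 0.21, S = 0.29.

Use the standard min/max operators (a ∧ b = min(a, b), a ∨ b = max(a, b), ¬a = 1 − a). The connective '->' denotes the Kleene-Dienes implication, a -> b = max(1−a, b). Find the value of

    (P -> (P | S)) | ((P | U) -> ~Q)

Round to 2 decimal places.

P | S = max(a, b) on (0.46, 0.29) = 0.46
P -> (P | S)  [Kleene-Dienes: max(1−a, b)] with a=0.46, b=0.46 → 0.54
P | U = max(a, b) on (0.46, 0.69) = 0.69
~Q = 1 − 0.21 = 0.79
(P | U) -> ~Q  [Kleene-Dienes: max(1−a, b)] with a=0.69, b=0.79 → 0.79
(P -> (P | S)) | ((P | U) -> ~Q) = max(a, b) on (0.54, 0.79) = 0.79

0.79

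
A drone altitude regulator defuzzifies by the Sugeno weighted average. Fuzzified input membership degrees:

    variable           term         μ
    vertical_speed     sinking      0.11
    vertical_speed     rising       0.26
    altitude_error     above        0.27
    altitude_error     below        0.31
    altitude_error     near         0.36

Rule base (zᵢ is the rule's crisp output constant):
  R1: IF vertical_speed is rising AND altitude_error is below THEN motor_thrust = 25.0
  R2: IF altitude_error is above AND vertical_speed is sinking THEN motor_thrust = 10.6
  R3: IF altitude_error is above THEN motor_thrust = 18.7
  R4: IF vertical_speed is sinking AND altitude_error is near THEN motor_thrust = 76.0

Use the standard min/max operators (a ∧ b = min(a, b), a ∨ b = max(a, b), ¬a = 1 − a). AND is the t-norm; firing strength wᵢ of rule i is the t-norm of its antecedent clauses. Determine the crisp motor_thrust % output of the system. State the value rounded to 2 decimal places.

R1 (z=25.0): rising=0.26, below=0.31; AND[min(a, b)] → w = 0.26
R2 (z=10.6): above=0.27, sinking=0.11; AND[min(a, b)] → w = 0.11
R3 (z=18.7): above=0.27 → w = 0.27
R4 (z=76.0): sinking=0.11, near=0.36; AND[min(a, b)] → w = 0.11
Weighted average = (0.26·25.0 + 0.11·10.6 + 0.27·18.7 + 0.11·76.0) / (0.26 + 0.11 + 0.27 + 0.11)
  = 21.0750 / 0.7500 = 28.10

28.10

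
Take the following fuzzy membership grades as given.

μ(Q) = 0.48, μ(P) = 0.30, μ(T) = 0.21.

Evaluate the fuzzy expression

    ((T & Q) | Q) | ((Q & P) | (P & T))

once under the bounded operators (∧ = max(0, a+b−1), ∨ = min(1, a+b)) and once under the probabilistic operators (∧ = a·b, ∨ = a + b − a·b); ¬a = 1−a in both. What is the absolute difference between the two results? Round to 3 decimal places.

Under bounded:
  T & Q = max(0, a+b−1) on (0.21, 0.48) = 0.00
  (T & Q) | Q = min(1, a+b) on (0.00, 0.48) = 0.48
  Q & P = max(0, a+b−1) on (0.48, 0.30) = 0.00
  P & T = max(0, a+b−1) on (0.30, 0.21) = 0.00
  (Q & P) | (P & T) = min(1, a+b) on (0.00, 0.00) = 0.00
  ((T & Q) | Q) | ((Q & P) | (P & T)) = min(1, a+b) on (0.48, 0.00) = 0.48
  → value = 0.4800
Under probabilistic:
  T & Q = a·b on (0.2100, 0.4800) = 0.1008
  (T & Q) | Q = a + b − a·b on (0.1008, 0.4800) = 0.5324
  Q & P = a·b on (0.4800, 0.3000) = 0.1440
  P & T = a·b on (0.3000, 0.2100) = 0.0630
  (Q & P) | (P & T) = a + b − a·b on (0.1440, 0.0630) = 0.1979
  ((T & Q) | Q) | ((Q & P) | (P & T)) = a + b − a·b on (0.5324, 0.1979) = 0.6250
  → value = 0.6250
|0.4800 − 0.6250| = 0.145

0.145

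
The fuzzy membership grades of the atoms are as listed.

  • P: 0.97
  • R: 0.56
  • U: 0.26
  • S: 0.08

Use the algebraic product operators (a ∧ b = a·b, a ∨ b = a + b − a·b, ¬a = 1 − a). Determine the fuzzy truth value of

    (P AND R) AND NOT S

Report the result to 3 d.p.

0.500

P AND R = a·b on (0.9700, 0.5600) = 0.5432
NOT S = 1 − 0.0800 = 0.9200
(P AND R) AND NOT S = a·b on (0.5432, 0.9200) = 0.4997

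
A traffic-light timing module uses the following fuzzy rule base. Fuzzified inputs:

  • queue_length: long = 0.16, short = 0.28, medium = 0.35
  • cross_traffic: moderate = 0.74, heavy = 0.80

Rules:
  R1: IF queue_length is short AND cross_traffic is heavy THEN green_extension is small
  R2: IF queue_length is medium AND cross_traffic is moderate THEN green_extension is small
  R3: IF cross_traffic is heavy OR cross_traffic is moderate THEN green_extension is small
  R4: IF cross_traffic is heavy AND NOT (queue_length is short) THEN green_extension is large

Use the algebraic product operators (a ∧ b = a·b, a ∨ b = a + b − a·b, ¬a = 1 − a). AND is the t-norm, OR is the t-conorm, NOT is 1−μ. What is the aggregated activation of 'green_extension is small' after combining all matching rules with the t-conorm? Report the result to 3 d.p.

R1: short=0.28, heavy=0.80; AND[a·b] → w = 0.2240
R2: medium=0.35, moderate=0.74; AND[a·b] → w = 0.2590
R3: heavy=0.80, moderate=0.74; OR[a + b − a·b] → w = 0.9480
R4: heavy=0.80, ¬short=1−0.28=0.72; AND[a·b] → w = 0.5760
Rules with consequent 'small': {R1, R2, R3} → strengths 0.2240, 0.2590, 0.9480
Aggregate via t-conorm [a + b − a·b]: 0.9701

0.970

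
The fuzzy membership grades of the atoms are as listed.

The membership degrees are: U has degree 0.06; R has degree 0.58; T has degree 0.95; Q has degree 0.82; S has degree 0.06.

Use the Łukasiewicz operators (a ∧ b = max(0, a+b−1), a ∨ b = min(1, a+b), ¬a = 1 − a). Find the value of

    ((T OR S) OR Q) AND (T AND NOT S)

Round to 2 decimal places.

T OR S = min(1, a+b) on (0.95, 0.06) = 1.00
(T OR S) OR Q = min(1, a+b) on (1.00, 0.82) = 1.00
NOT S = 1 − 0.06 = 0.94
T AND NOT S = max(0, a+b−1) on (0.95, 0.94) = 0.89
((T OR S) OR Q) AND (T AND NOT S) = max(0, a+b−1) on (1.00, 0.89) = 0.89

0.89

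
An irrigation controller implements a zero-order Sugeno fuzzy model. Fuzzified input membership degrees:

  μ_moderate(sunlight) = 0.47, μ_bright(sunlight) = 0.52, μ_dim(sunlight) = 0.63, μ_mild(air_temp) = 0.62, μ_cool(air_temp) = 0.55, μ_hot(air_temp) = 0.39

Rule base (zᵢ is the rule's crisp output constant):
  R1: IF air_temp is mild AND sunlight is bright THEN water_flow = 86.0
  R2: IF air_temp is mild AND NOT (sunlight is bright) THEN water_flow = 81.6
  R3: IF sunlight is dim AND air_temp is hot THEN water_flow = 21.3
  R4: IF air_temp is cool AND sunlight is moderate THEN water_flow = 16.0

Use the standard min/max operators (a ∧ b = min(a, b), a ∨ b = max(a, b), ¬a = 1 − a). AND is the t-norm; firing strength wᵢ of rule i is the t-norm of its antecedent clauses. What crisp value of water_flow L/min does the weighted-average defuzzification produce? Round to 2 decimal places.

53.61

R1 (z=86.0): mild=0.62, bright=0.52; AND[min(a, b)] → w = 0.52
R2 (z=81.6): mild=0.62, ¬bright=1−0.52=0.48; AND[min(a, b)] → w = 0.48
R3 (z=21.3): dim=0.63, hot=0.39; AND[min(a, b)] → w = 0.39
R4 (z=16.0): cool=0.55, moderate=0.47; AND[min(a, b)] → w = 0.47
Weighted average = (0.52·86.0 + 0.48·81.6 + 0.39·21.3 + 0.47·16.0) / (0.52 + 0.48 + 0.39 + 0.47)
  = 99.7150 / 1.8600 = 53.61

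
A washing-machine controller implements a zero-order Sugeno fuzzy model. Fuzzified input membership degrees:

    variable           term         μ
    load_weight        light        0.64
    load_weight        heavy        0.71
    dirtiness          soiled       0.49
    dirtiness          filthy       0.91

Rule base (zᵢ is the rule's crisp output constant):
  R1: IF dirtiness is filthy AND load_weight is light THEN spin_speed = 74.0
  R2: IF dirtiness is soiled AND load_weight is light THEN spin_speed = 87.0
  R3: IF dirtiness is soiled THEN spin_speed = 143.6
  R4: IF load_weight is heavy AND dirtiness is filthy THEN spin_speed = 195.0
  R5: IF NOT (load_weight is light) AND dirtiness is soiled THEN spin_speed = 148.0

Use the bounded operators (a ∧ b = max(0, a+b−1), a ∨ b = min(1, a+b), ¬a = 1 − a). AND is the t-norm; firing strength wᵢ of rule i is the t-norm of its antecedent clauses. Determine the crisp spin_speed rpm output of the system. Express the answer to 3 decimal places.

135.907

R1 (z=74.0): filthy=0.91, light=0.64; AND[max(0, a+b−1)] → w = 0.55
R2 (z=87.0): soiled=0.49, light=0.64; AND[max(0, a+b−1)] → w = 0.13
R3 (z=143.6): soiled=0.49 → w = 0.49
R4 (z=195.0): heavy=0.71, filthy=0.91; AND[max(0, a+b−1)] → w = 0.62
R5 (z=148.0): ¬light=1−0.64=0.36, soiled=0.49; AND[max(0, a+b−1)] → w = 0.00
Weighted average = (0.55·74.0 + 0.13·87.0 + 0.49·143.6 + 0.62·195.0 + 0.00·148.0) / (0.55 + 0.13 + 0.49 + 0.62 + 0.00)
  = 243.2740 / 1.7900 = 135.907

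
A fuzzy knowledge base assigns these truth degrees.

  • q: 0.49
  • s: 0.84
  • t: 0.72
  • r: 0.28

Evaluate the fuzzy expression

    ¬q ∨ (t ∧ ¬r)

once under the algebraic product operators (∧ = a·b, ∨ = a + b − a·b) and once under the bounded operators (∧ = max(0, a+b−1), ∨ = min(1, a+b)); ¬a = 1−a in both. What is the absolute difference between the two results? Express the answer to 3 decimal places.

Under algebraic product:
  ¬q = 1 − 0.4900 = 0.5100
  ¬r = 1 − 0.2800 = 0.7200
  t ∧ ¬r = a·b on (0.7200, 0.7200) = 0.5184
  ¬q ∨ (t ∧ ¬r) = a + b − a·b on (0.5100, 0.5184) = 0.7640
  → value = 0.7640
Under bounded:
  ¬q = 1 − 0.49 = 0.51
  ¬r = 1 − 0.28 = 0.72
  t ∧ ¬r = max(0, a+b−1) on (0.72, 0.72) = 0.44
  ¬q ∨ (t ∧ ¬r) = min(1, a+b) on (0.51, 0.44) = 0.95
  → value = 0.9500
|0.7640 − 0.9500| = 0.186

0.186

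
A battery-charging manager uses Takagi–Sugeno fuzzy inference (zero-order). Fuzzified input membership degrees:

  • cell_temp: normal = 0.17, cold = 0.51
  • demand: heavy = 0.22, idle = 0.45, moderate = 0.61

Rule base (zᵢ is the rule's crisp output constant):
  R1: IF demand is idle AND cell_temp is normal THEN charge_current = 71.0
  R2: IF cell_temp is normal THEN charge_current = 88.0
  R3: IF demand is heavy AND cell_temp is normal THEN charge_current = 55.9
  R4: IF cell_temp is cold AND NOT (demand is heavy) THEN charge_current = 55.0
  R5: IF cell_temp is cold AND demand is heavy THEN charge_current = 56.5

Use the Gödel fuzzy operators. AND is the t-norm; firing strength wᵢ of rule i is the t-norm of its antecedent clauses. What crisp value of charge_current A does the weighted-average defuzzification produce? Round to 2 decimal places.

R1 (z=71.0): idle=0.45, normal=0.17; AND[min(a, b)] → w = 0.17
R2 (z=88.0): normal=0.17 → w = 0.17
R3 (z=55.9): heavy=0.22, normal=0.17; AND[min(a, b)] → w = 0.17
R4 (z=55.0): cold=0.51, ¬heavy=1−0.22=0.78; AND[min(a, b)] → w = 0.51
R5 (z=56.5): cold=0.51, heavy=0.22; AND[min(a, b)] → w = 0.22
Weighted average = (0.17·71.0 + 0.17·88.0 + 0.17·55.9 + 0.51·55.0 + 0.22·56.5) / (0.17 + 0.17 + 0.17 + 0.51 + 0.22)
  = 77.0130 / 1.2400 = 62.11

62.11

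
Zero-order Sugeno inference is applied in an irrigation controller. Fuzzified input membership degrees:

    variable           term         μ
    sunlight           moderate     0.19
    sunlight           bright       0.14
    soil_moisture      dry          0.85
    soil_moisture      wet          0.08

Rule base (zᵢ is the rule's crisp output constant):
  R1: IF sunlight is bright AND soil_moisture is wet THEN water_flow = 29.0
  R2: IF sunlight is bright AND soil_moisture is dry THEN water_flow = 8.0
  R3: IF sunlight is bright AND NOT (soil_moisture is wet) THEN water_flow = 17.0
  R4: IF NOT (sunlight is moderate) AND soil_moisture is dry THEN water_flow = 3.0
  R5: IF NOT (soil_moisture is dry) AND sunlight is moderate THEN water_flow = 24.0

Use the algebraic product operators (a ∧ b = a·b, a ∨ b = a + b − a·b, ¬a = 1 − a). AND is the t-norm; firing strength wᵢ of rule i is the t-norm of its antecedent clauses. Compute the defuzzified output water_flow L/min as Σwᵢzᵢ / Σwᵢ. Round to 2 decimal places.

R1 (z=29.0): bright=0.14, wet=0.08; AND[a·b] → w = 0.0112
R2 (z=8.0): bright=0.14, dry=0.85; AND[a·b] → w = 0.1190
R3 (z=17.0): bright=0.14, ¬wet=1−0.08=0.92; AND[a·b] → w = 0.1288
R4 (z=3.0): ¬moderate=1−0.19=0.81, dry=0.85; AND[a·b] → w = 0.6885
R5 (z=24.0): ¬dry=1−0.85=0.15, moderate=0.19; AND[a·b] → w = 0.0285
Weighted average = (0.0112·29.0 + 0.1190·8.0 + 0.1288·17.0 + 0.6885·3.0 + 0.0285·24.0) / (0.0112 + 0.1190 + 0.1288 + 0.6885 + 0.0285)
  = 6.2159 / 0.9760 = 6.37

6.37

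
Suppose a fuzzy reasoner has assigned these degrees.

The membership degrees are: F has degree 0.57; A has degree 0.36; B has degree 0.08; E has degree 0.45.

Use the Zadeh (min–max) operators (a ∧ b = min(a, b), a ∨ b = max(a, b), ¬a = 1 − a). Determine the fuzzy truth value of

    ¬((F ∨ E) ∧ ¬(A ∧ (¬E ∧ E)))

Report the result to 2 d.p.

0.43

F ∨ E = max(a, b) on (0.57, 0.45) = 0.57
¬E = 1 − 0.45 = 0.55
¬E ∧ E = min(a, b) on (0.55, 0.45) = 0.45
A ∧ (¬E ∧ E) = min(a, b) on (0.36, 0.45) = 0.36
¬(A ∧ (¬E ∧ E)) = 1 − 0.36 = 0.64
(F ∨ E) ∧ ¬(A ∧ (¬E ∧ E)) = min(a, b) on (0.57, 0.64) = 0.57
¬((F ∨ E) ∧ ¬(A ∧ (¬E ∧ E))) = 1 − 0.57 = 0.43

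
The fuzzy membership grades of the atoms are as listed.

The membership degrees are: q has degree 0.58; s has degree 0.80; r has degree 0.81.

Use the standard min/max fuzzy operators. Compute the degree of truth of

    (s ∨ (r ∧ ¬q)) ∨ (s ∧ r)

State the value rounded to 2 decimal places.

¬q = 1 − 0.58 = 0.42
r ∧ ¬q = min(a, b) on (0.81, 0.42) = 0.42
s ∨ (r ∧ ¬q) = max(a, b) on (0.80, 0.42) = 0.80
s ∧ r = min(a, b) on (0.80, 0.81) = 0.80
(s ∨ (r ∧ ¬q)) ∨ (s ∧ r) = max(a, b) on (0.80, 0.80) = 0.80

0.80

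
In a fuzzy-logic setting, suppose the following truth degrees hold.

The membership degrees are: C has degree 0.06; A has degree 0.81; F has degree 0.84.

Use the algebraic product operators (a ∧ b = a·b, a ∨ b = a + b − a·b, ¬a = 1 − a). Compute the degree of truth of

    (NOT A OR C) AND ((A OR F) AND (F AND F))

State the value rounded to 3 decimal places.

NOT A = 1 − 0.8100 = 0.1900
NOT A OR C = a + b − a·b on (0.1900, 0.0600) = 0.2386
A OR F = a + b − a·b on (0.8100, 0.8400) = 0.9696
F AND F = a·b on (0.8400, 0.8400) = 0.7056
(A OR F) AND (F AND F) = a·b on (0.9696, 0.7056) = 0.6841
(NOT A OR C) AND ((A OR F) AND (F AND F)) = a·b on (0.2386, 0.6841) = 0.1632

0.163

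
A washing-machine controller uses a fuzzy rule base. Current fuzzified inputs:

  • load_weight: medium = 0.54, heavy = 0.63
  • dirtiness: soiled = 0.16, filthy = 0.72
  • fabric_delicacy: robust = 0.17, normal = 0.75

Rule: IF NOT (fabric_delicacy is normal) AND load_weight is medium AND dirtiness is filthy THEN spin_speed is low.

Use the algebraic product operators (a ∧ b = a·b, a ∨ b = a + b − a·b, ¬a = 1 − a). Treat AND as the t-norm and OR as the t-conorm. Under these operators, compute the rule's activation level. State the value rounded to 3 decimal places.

0.097

firing strength: ¬normal=1−0.75=0.25, medium=0.54, filthy=0.72; AND[a·b] → w = 0.0972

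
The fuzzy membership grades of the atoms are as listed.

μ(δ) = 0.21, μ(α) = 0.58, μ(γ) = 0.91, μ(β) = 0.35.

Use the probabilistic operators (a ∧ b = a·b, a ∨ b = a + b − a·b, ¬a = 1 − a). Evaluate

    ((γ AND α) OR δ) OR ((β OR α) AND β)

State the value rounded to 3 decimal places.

γ AND α = a·b on (0.9100, 0.5800) = 0.5278
(γ AND α) OR δ = a + b − a·b on (0.5278, 0.2100) = 0.6270
β OR α = a + b − a·b on (0.3500, 0.5800) = 0.7270
(β OR α) AND β = a·b on (0.7270, 0.3500) = 0.2544
((γ AND α) OR δ) OR ((β OR α) AND β) = a + b − a·b on (0.6270, 0.2544) = 0.7219

0.722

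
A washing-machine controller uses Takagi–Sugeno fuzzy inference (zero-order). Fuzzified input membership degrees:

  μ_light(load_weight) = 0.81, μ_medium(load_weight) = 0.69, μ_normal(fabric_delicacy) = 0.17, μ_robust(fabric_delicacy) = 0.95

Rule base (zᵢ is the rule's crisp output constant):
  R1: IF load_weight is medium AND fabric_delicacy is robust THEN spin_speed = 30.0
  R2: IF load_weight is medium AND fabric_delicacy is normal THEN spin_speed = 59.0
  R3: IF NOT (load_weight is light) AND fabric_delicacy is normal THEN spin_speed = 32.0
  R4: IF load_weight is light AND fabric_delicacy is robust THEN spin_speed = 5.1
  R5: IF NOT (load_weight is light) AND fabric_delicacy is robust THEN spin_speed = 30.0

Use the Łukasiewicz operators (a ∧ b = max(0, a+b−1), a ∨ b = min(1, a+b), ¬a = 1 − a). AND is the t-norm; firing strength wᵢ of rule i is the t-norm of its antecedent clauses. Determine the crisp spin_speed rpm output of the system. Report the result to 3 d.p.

R1 (z=30.0): medium=0.69, robust=0.95; AND[max(0, a+b−1)] → w = 0.64
R2 (z=59.0): medium=0.69, normal=0.17; AND[max(0, a+b−1)] → w = 0.00
R3 (z=32.0): ¬light=1−0.81=0.19, normal=0.17; AND[max(0, a+b−1)] → w = 0.00
R4 (z=5.1): light=0.81, robust=0.95; AND[max(0, a+b−1)] → w = 0.76
R5 (z=30.0): ¬light=1−0.81=0.19, robust=0.95; AND[max(0, a+b−1)] → w = 0.14
Weighted average = (0.64·30.0 + 0.00·59.0 + 0.00·32.0 + 0.76·5.1 + 0.14·30.0) / (0.64 + 0.00 + 0.00 + 0.76 + 0.14)
  = 27.2760 / 1.5400 = 17.712

17.712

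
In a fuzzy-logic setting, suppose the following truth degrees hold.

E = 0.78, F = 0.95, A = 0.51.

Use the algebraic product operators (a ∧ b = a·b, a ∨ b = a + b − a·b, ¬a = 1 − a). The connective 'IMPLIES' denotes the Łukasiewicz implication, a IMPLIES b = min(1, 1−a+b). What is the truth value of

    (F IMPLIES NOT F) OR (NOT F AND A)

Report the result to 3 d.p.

NOT F = 1 − 0.9500 = 0.0500
F IMPLIES NOT F  [Łukasiewicz: min(1, 1−a+b)] with a=0.9500, b=0.0500 → 0.1000
NOT F = 1 − 0.9500 = 0.0500
NOT F AND A = a·b on (0.0500, 0.5100) = 0.0255
(F IMPLIES NOT F) OR (NOT F AND A) = a + b − a·b on (0.1000, 0.0255) = 0.1230

0.123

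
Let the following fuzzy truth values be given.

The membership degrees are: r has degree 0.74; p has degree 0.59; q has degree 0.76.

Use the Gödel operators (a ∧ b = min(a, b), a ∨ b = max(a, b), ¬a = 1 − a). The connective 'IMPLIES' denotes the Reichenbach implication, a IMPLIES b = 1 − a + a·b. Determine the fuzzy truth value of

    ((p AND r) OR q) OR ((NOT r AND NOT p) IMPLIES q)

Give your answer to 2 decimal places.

0.94

p AND r = min(a, b) on (0.59, 0.74) = 0.59
(p AND r) OR q = max(a, b) on (0.59, 0.76) = 0.76
NOT r = 1 − 0.74 = 0.26
NOT p = 1 − 0.59 = 0.41
NOT r AND NOT p = min(a, b) on (0.26, 0.41) = 0.26
(NOT r AND NOT p) IMPLIES q  [Reichenbach: 1 − a + a·b] with a=0.26, b=0.76 → 0.94
((p AND r) OR q) OR ((NOT r AND NOT p) IMPLIES q) = max(a, b) on (0.76, 0.94) = 0.94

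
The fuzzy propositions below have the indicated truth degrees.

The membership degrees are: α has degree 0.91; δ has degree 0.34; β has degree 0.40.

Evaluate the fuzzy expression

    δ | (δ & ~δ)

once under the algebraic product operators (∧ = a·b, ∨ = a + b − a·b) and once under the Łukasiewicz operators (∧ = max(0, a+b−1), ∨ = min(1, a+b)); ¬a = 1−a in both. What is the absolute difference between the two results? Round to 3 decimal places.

Under algebraic product:
  ~δ = 1 − 0.3400 = 0.6600
  δ & ~δ = a·b on (0.3400, 0.6600) = 0.2244
  δ | (δ & ~δ) = a + b − a·b on (0.3400, 0.2244) = 0.4881
  → value = 0.4881
Under Łukasiewicz:
  ~δ = 1 − 0.34 = 0.66
  δ & ~δ = max(0, a+b−1) on (0.34, 0.66) = 0.00
  δ | (δ & ~δ) = min(1, a+b) on (0.34, 0.00) = 0.34
  → value = 0.3400
|0.4881 − 0.3400| = 0.148

0.148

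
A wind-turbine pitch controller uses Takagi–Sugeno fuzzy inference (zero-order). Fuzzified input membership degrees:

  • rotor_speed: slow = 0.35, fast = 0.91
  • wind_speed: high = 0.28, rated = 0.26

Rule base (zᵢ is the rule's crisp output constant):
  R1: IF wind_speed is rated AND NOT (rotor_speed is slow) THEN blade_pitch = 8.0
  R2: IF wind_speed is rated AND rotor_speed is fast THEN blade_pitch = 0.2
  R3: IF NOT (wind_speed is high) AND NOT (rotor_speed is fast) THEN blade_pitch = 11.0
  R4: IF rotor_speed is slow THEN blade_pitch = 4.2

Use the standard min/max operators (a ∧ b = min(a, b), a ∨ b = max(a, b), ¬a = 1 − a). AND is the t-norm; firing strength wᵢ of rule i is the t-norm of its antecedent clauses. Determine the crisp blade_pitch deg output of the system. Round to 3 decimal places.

R1 (z=8.0): rated=0.26, ¬slow=1−0.35=0.65; AND[min(a, b)] → w = 0.26
R2 (z=0.2): rated=0.26, fast=0.91; AND[min(a, b)] → w = 0.26
R3 (z=11.0): ¬high=1−0.28=0.72, ¬fast=1−0.91=0.09; AND[min(a, b)] → w = 0.09
R4 (z=4.2): slow=0.35 → w = 0.35
Weighted average = (0.26·8.0 + 0.26·0.2 + 0.09·11.0 + 0.35·4.2) / (0.26 + 0.26 + 0.09 + 0.35)
  = 4.5920 / 0.9600 = 4.783

4.783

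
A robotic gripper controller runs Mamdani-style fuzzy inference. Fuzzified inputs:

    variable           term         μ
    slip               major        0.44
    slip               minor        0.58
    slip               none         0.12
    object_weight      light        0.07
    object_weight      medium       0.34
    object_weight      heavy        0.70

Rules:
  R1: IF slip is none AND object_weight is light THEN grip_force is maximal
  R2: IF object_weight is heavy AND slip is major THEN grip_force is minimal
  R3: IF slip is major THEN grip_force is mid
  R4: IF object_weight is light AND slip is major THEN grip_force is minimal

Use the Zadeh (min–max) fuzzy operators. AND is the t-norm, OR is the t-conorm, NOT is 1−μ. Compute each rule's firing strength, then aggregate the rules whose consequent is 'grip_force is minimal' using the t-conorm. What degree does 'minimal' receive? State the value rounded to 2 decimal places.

R1: none=0.12, light=0.07; AND[min(a, b)] → w = 0.07
R2: heavy=0.70, major=0.44; AND[min(a, b)] → w = 0.44
R3: major=0.44 → w = 0.44
R4: light=0.07, major=0.44; AND[min(a, b)] → w = 0.07
Rules with consequent 'minimal': {R2, R4} → strengths 0.44, 0.07
Aggregate via t-conorm [max(a, b)]: 0.44

0.44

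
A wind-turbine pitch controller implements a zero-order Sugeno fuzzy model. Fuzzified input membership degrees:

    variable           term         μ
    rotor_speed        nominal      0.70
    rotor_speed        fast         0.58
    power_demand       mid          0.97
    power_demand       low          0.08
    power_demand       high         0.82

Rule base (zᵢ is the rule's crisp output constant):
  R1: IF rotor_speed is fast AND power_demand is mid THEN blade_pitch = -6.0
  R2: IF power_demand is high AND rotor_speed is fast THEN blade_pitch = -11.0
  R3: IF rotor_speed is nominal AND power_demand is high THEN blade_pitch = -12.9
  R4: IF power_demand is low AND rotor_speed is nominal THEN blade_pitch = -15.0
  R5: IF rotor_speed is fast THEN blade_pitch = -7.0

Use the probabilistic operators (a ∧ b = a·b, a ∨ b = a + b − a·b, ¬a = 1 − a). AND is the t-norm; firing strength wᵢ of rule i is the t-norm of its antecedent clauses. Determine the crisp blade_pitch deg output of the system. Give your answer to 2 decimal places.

R1 (z=-6.0): fast=0.58, mid=0.97; AND[a·b] → w = 0.5626
R2 (z=-11.0): high=0.82, fast=0.58; AND[a·b] → w = 0.4756
R3 (z=-12.9): nominal=0.70, high=0.82; AND[a·b] → w = 0.5740
R4 (z=-15.0): low=0.08, nominal=0.70; AND[a·b] → w = 0.0560
R5 (z=-7.0): fast=0.58 → w = 0.5800
Weighted average = (0.5626·-6.0 + 0.4756·-11.0 + 0.5740·-12.9 + 0.0560·-15.0 + 0.5800·-7.0) / (0.5626 + 0.4756 + 0.5740 + 0.0560 + 0.5800)
  = -20.9118 / 2.2482 = -9.30

-9.30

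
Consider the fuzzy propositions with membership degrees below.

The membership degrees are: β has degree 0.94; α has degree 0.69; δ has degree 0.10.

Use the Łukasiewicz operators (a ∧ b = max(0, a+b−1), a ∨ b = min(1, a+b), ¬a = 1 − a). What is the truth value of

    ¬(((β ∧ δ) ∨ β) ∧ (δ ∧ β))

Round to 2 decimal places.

0.98

β ∧ δ = max(0, a+b−1) on (0.94, 0.10) = 0.04
(β ∧ δ) ∨ β = min(1, a+b) on (0.04, 0.94) = 0.98
δ ∧ β = max(0, a+b−1) on (0.10, 0.94) = 0.04
((β ∧ δ) ∨ β) ∧ (δ ∧ β) = max(0, a+b−1) on (0.98, 0.04) = 0.02
¬(((β ∧ δ) ∨ β) ∧ (δ ∧ β)) = 1 − 0.02 = 0.98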